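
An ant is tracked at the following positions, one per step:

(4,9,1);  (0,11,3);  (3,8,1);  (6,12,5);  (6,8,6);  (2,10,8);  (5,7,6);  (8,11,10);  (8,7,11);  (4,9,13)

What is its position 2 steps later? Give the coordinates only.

The moves between consecutive positions are (-4,+2,+2), (+3,-3,-2), (+3,+4,+4), (+0,-4,+1), (-4,+2,+2), (+3,-3,-2), (+3,+4,+4), (+0,-4,+1), (-4,+2,+2); they repeat the 4-cycle [(-4,+2,+2), (+3,-3,-2), (+3,+4,+4), (+0,-4,+1)].
step 10: apply (+3,-3,-2) → (7,6,11)
step 11: apply (+3,+4,+4) → (10,10,15)

(10,10,15)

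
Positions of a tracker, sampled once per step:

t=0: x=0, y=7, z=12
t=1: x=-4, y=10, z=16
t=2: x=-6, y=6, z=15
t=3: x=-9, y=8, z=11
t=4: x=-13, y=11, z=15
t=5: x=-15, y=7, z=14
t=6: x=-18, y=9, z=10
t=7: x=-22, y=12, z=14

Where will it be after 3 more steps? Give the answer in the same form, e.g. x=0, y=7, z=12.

x=-31, y=13, z=13

Differencing gives (-4,+3,+4), (-2,-4,-1), (-3,+2,-4), (-4,+3,+4), (-2,-4,-1), (-3,+2,-4), (-4,+3,+4). This is the pattern (-4,+3,+4), (-2,-4,-1), (-3,+2,-4) repeated.
step 8: apply (-2,-4,-1) → x=-24, y=8, z=13
step 9: apply (-3,+2,-4) → x=-27, y=10, z=9
step 10: apply (-4,+3,+4) → x=-31, y=13, z=13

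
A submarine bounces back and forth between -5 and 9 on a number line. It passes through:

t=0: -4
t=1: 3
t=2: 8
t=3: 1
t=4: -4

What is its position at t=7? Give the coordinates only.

1

The value travels 7 per step and bounces off the walls at -5 and 9.
  step 5: -4 → 3
  step 6: 3 → 8
  step 7: 8 → 1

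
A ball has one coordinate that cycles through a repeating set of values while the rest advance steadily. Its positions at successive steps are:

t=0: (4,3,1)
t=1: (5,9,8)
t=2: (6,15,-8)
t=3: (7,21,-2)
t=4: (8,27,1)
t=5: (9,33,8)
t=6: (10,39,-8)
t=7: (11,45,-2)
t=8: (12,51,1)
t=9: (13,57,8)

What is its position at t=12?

(16,75,1)

First: linear, +1 per step → 16 at step 12.
Second: linear, +6 per step → 75 at step 12.
Third: cycles through 1, 8, -8, -2 every 4 steps. Step 12 lands at position 0 of the cycle → 1.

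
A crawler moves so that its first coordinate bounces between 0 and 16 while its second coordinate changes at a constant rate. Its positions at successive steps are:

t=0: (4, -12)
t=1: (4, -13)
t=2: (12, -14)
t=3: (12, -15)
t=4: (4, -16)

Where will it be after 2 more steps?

(12, -18)

The first coordinate reflects between 0 and 16, moving 8 per step.
  step 5: 4 → 4
  step 6: 4 → 12
The second coordinate changes by -1 each step: at step 6 it is -18.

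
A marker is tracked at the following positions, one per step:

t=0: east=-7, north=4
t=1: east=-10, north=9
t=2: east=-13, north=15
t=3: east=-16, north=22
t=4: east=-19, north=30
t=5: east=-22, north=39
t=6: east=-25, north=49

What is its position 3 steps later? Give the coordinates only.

east=-34, north=85

First differences are (-3, +5), (-3, +6), (-3, +7), (-3, +8), (-3, +9), (-3, +10); their common second difference is (+0, +1) (constant acceleration).
step 7: east=-25, north=49 + (-3, +11) → east=-28, north=60
step 8: east=-28, north=60 + (-3, +12) → east=-31, north=72
step 9: east=-31, north=72 + (-3, +13) → east=-34, north=85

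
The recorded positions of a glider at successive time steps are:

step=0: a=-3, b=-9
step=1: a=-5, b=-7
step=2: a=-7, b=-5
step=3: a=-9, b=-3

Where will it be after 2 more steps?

a=-13, b=1

Each step adds (-2, +2) to the position.
step 4: a=-9, b=-3 + (-2, +2) → a=-11, b=-1
step 5: a=-11, b=-1 + (-2, +2) → a=-13, b=1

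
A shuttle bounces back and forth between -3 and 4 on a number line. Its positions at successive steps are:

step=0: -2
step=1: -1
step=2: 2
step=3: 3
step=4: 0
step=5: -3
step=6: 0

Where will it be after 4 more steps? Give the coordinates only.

-2

The value travels 3 per step and bounces off the walls at -3 and 4.
  step 7: 0 → 3
  step 8: 3 → 2
  step 9: 2 → -1
  step 10: -1 → -2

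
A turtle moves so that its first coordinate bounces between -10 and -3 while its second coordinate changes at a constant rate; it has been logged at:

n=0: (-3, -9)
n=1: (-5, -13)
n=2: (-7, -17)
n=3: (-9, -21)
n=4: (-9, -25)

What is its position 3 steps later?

(-3, -37)

The first coordinate reflects between -10 and -3, moving 2 per step.
  step 5: -9 → -7
  step 6: -7 → -5
  step 7: -5 → -3
The second coordinate changes by -4 each step: at step 7 it is -37.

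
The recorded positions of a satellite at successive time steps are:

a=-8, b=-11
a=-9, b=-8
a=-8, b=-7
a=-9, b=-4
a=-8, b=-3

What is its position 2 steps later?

The moves between consecutive positions are (-1,+3), (+1,+1), (-1,+3), (+1,+1); they repeat the 2-cycle [(-1,+3), (+1,+1)].
step 5: apply (-1,+3) → a=-9, b=0
step 6: apply (+1,+1) → a=-8, b=1

a=-8, b=1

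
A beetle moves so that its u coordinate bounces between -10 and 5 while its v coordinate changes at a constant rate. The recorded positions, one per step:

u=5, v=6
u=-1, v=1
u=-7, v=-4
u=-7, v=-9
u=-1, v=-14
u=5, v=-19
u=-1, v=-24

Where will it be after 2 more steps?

The u coordinate travels 6 per step and bounces off the walls at -10 and 5.
  step 7: -1 → -7
  step 8: -7 → -7
The v coordinate changes by -5 each step: at step 8 it is -34.

u=-7, v=-34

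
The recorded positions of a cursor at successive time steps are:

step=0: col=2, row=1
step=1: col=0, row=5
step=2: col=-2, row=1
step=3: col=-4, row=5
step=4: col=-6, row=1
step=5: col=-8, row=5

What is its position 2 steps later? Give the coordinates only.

The col coordinate changes by -2 each step, so at step 7 it is 2 + 7·(-2) = -12.
The row coordinate repeats the cycle [1, 5] with period 2; step 7 mod 2 = 1, giving 5.

col=-12, row=5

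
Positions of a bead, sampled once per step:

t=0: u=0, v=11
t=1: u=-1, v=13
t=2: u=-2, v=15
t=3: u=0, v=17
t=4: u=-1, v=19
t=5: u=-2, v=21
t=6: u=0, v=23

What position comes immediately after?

u=-1, v=25

U: cycles through 0, -1, -2 every 3 steps. Step 7 lands at position 1 of the cycle → -1.
V: linear, +2 per step → 25 at step 7.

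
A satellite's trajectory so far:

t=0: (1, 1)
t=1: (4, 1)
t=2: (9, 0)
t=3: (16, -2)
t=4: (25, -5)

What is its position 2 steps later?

Successive displacements: (+3, +0), (+5, -1), (+7, -2), (+9, -3) — each changes by (+2, -1).
step 5: (25, -5) + (+11, -4) → (36, -9)
step 6: (36, -9) + (+13, -5) → (49, -14)

(49, -14)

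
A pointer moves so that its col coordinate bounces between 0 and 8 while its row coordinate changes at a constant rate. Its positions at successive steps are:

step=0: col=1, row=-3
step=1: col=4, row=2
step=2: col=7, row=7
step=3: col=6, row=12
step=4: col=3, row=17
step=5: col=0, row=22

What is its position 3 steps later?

The col coordinate reflects between 0 and 8, moving 3 per step.
  step 6: 0 → 3
  step 7: 3 → 6
  step 8: 6 → 7
The row coordinate changes by +5 each step: at step 8 it is 37.

col=7, row=37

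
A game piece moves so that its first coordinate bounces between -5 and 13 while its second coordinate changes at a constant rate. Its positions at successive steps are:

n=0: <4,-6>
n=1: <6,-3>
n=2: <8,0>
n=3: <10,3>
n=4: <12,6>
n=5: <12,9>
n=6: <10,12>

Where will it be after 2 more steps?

<6,18>

The first coordinate travels 2 per step and bounces off the walls at -5 and 13.
  step 7: 10 → 8
  step 8: 8 → 6
The second coordinate changes by +3 each step: at step 8 it is 18.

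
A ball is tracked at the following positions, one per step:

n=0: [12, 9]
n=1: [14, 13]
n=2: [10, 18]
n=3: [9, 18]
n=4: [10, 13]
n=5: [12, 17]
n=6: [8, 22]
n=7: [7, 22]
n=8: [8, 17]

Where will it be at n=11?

Differencing gives [+2, +4], [-4, +5], [-1, +0], [+1, -5], [+2, +4], [-4, +5], [-1, +0], [+1, -5]. This is the pattern [+2, +4], [-4, +5], [-1, +0], [+1, -5] repeated.
step 9: apply [+2, +4] → [10, 21]
step 10: apply [-4, +5] → [6, 26]
step 11: apply [-1, +0] → [5, 26]

[5, 26]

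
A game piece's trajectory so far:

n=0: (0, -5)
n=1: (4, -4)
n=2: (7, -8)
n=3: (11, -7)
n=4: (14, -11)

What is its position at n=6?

(21, -14)

The moves between consecutive positions are (+4, +1), (+3, -4), (+4, +1), (+3, -4); they repeat the 2-cycle [(+4, +1), (+3, -4)].
step 5: apply (+4, +1) → (18, -10)
step 6: apply (+3, -4) → (21, -14)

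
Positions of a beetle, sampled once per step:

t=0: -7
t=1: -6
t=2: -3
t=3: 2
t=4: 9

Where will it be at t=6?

29

Taking differences between consecutive positions: +1, +3, +5, +7. These grow by +2 each step.
step 5: 9 + 9 → 18
step 6: 18 + 11 → 29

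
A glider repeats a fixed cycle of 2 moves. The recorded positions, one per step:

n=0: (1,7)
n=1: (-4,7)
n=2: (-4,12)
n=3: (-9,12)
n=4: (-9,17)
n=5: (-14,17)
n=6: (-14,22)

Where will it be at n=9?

The moves between consecutive positions are (-5,+0), (+0,+5), (-5,+0), (+0,+5), (-5,+0), (+0,+5); they repeat the 2-cycle [(-5,+0), (+0,+5)].
step 7: apply (-5,+0) → (-19,22)
step 8: apply (+0,+5) → (-19,27)
step 9: apply (-5,+0) → (-24,27)

(-24,27)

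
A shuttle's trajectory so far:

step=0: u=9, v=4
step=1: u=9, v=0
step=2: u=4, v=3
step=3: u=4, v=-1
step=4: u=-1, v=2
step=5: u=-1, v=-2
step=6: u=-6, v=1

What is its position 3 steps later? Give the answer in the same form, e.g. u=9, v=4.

Step-to-step displacements: (+0, -4), (-5, +3), (+0, -4), (-5, +3), (+0, -4), (-5, +3) — a repeating cycle of length 2.
step 7: apply (+0, -4) → u=-6, v=-3
step 8: apply (-5, +3) → u=-11, v=0
step 9: apply (+0, -4) → u=-11, v=-4

u=-11, v=-4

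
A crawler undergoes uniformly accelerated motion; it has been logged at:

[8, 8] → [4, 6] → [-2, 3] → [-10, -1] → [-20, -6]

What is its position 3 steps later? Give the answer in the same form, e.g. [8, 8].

[-62, -27]

First differences are [-4, -2], [-6, -3], [-8, -4], [-10, -5]; their common second difference is [-2, -1] (constant acceleration).
step 5: [-20, -6] + [-12, -6] → [-32, -12]
step 6: [-32, -12] + [-14, -7] → [-46, -19]
step 7: [-46, -19] + [-16, -8] → [-62, -27]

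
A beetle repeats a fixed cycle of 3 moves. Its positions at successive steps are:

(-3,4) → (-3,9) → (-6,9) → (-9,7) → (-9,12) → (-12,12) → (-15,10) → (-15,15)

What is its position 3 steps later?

(-21,18)

Step-to-step displacements: (+0,+5), (-3,+0), (-3,-2), (+0,+5), (-3,+0), (-3,-2), (+0,+5) — a repeating cycle of length 3.
step 8: apply (-3,+0) → (-18,15)
step 9: apply (-3,-2) → (-21,13)
step 10: apply (+0,+5) → (-21,18)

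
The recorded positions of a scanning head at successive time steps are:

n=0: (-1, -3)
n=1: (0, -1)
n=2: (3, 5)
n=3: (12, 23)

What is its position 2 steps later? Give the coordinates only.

(120, 239)

The jumps are (+1, +2), (+3, +6), (+9, +18) — a geometric progression with ratio 3.
step 4: (12, 23) + (+27, +54) → (39, 77)
step 5: (39, 77) + (+81, +162) → (120, 239)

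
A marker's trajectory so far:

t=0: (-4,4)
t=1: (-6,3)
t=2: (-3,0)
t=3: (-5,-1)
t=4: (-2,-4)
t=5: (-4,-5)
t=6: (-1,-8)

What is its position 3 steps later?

Step-to-step displacements: (-2,-1), (+3,-3), (-2,-1), (+3,-3), (-2,-1), (+3,-3) — a repeating cycle of length 2.
step 7: apply (-2,-1) → (-3,-9)
step 8: apply (+3,-3) → (0,-12)
step 9: apply (-2,-1) → (-2,-13)

(-2,-13)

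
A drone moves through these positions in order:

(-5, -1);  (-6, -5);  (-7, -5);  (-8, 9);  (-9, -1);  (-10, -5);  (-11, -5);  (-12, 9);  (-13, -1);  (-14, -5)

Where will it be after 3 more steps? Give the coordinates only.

(-17, -1)

First: linear, -1 per step → -17 at step 12.
Second: cycles through -1, -5, -5, 9 every 4 steps. Step 12 lands at position 0 of the cycle → -1.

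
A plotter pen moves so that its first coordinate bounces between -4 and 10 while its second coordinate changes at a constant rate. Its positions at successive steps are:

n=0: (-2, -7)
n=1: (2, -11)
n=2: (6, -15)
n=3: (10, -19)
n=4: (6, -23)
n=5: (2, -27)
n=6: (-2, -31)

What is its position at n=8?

(2, -39)

The first coordinate reflects between -4 and 10, moving 4 per step.
  step 7: -2 → -2
  step 8: -2 → 2
The second coordinate changes by -4 each step: at step 8 it is -39.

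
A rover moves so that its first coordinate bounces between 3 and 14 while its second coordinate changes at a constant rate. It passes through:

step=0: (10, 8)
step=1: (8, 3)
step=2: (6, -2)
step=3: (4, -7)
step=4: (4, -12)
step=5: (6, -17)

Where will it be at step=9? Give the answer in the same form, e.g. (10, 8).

(14, -37)

The first coordinate travels 2 per step and bounces off the walls at 3 and 14.
  step 6: 6 → 8
  step 7: 8 → 10
  step 8: 10 → 12
  step 9: 12 → 14
The second coordinate changes by -5 each step: at step 9 it is -37.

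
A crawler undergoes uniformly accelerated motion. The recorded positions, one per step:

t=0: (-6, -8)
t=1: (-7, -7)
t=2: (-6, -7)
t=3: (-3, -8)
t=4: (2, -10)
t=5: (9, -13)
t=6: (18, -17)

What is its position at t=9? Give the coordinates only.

Taking differences between consecutive positions: (-1, +1), (+1, +0), (+3, -1), (+5, -2), (+7, -3), (+9, -4). These grow by (+2, -1) each step.
step 7: (18, -17) + (+11, -5) → (29, -22)
step 8: (29, -22) + (+13, -6) → (42, -28)
step 9: (42, -28) + (+15, -7) → (57, -35)

(57, -35)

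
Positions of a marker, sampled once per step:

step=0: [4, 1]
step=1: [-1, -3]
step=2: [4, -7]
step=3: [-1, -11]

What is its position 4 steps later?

First: cycles through 4, -1 every 2 steps. Step 7 lands at position 1 of the cycle → -1.
Second: linear, -4 per step → -27 at step 7.

[-1, -27]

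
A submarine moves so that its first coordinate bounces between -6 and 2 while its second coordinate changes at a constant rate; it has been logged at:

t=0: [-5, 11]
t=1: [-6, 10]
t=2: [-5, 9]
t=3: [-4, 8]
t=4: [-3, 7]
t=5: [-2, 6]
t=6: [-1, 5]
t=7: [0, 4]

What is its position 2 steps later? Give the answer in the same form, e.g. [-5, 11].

[2, 2]

The first coordinate reflects between -6 and 2, moving 1 per step.
  step 8: 0 → 1
  step 9: 1 → 2
The second coordinate changes by -1 each step: at step 9 it is 2.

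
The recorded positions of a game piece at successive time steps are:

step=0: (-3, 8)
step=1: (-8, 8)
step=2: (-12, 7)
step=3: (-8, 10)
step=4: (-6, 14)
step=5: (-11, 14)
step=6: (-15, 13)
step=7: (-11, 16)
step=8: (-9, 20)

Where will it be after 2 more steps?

(-18, 19)

The moves between consecutive positions are (-5, +0), (-4, -1), (+4, +3), (+2, +4), (-5, +0), (-4, -1), (+4, +3), (+2, +4); they repeat the 4-cycle [(-5, +0), (-4, -1), (+4, +3), (+2, +4)].
step 9: apply (-5, +0) → (-14, 20)
step 10: apply (-4, -1) → (-18, 19)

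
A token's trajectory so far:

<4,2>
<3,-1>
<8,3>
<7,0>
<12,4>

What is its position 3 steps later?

Differencing gives <-1,-3>, <+5,+4>, <-1,-3>, <+5,+4>. This is the pattern <-1,-3>, <+5,+4> repeated.
step 5: apply <-1,-3> → <11,1>
step 6: apply <+5,+4> → <16,5>
step 7: apply <-1,-3> → <15,2>

<15,2>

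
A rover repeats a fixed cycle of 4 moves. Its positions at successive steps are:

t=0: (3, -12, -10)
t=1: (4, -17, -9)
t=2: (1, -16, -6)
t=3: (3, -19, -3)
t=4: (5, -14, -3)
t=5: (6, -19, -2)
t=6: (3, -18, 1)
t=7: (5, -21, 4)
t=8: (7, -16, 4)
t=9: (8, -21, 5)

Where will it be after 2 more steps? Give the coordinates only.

(7, -23, 11)

The moves between consecutive positions are (+1, -5, +1), (-3, +1, +3), (+2, -3, +3), (+2, +5, +0), (+1, -5, +1), (-3, +1, +3), (+2, -3, +3), (+2, +5, +0), (+1, -5, +1); they repeat the 4-cycle [(+1, -5, +1), (-3, +1, +3), (+2, -3, +3), (+2, +5, +0)].
step 10: apply (-3, +1, +3) → (5, -20, 8)
step 11: apply (+2, -3, +3) → (7, -23, 11)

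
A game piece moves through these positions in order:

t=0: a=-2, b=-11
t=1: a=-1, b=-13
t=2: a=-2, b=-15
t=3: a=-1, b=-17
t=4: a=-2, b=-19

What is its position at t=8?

a=-2, b=-27

A: cycles through -2, -1 every 2 steps. Step 8 lands at position 0 of the cycle → -2.
B: linear, -2 per step → -27 at step 8.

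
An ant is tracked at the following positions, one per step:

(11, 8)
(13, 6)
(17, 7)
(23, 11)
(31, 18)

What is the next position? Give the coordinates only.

Taking differences between consecutive positions: (+2, -2), (+4, +1), (+6, +4), (+8, +7). These grow by (+2, +3) each step.
step 5: (31, 18) + (+10, +10) → (41, 28)

(41, 28)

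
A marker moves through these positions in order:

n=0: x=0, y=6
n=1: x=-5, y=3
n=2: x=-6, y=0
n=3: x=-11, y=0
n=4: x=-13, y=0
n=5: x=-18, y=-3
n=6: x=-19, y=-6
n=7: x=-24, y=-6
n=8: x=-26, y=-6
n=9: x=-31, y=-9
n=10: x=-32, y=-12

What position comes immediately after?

x=-37, y=-12

Step-to-step displacements: (-5,-3), (-1,-3), (-5,+0), (-2,+0), (-5,-3), (-1,-3), (-5,+0), (-2,+0), (-5,-3), (-1,-3) — a repeating cycle of length 4.
step 11: apply (-5,+0) → x=-37, y=-12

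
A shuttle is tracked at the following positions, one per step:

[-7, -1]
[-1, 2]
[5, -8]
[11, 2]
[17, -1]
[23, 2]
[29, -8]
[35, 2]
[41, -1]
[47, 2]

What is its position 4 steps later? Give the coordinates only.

First: linear, +6 per step → 71 at step 13.
Second: cycles through -1, 2, -8, 2 every 4 steps. Step 13 lands at position 1 of the cycle → 2.

[71, 2]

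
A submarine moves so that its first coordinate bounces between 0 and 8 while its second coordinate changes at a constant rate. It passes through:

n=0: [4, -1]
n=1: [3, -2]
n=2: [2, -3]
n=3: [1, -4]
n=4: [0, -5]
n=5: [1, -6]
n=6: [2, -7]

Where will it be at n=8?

The first coordinate travels 1 per step and bounces off the walls at 0 and 8.
  step 7: 2 → 3
  step 8: 3 → 4
The second coordinate changes by -1 each step: at step 8 it is -9.

[4, -9]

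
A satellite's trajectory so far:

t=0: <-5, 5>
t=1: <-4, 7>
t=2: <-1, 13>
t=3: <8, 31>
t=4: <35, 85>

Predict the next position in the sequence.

Consecutive displacements <+1, +2>, <+3, +6>, <+9, +18>, <+27, +54> scale by a factor of 3 each step.
step 5: <35, 85> + <+81, +162> → <116, 247>

<116, 247>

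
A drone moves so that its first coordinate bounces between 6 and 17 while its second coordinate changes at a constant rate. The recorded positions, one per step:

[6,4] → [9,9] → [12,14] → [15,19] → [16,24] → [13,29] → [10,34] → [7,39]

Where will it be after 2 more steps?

The first coordinate reflects between 6 and 17, moving 3 per step.
  step 8: 7 → 8
  step 9: 8 → 11
The second coordinate changes by +5 each step: at step 9 it is 49.

[11,49]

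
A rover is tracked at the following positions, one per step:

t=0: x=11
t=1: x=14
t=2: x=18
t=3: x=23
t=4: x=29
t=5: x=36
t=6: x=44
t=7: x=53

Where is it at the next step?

x=63

Taking differences between consecutive positions: +3, +4, +5, +6, +7, +8, +9. These grow by +1 each step.
step 8: 53 + 10 → x=63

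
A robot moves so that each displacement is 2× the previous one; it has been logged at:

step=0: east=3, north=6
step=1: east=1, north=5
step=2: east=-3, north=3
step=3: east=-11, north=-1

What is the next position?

The jumps are (-2, -1), (-4, -2), (-8, -4) — a geometric progression with ratio 2.
step 4: east=-11, north=-1 + (-16, -8) → east=-27, north=-9

east=-27, north=-9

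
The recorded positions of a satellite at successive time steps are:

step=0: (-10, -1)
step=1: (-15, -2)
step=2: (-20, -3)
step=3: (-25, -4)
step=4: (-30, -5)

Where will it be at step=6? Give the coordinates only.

(-40, -7)

The position changes by (-5, -1) every step.
step 5: (-30, -5) + (-5, -1) → (-35, -6)
step 6: (-35, -6) + (-5, -1) → (-40, -7)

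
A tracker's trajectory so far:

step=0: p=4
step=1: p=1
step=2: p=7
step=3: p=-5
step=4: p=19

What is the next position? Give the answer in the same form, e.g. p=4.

p=-29

Consecutive displacements -3, +6, -12, +24 scale by a factor of -2 each step.
step 5: 19 − 48 → p=-29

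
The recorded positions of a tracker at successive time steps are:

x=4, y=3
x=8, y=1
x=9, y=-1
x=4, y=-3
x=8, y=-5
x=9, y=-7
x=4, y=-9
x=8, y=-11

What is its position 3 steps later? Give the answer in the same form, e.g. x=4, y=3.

X: cycles through 4, 8, 9 every 3 steps. Step 10 lands at position 1 of the cycle → 8.
Y: linear, -2 per step → -17 at step 10.

x=8, y=-17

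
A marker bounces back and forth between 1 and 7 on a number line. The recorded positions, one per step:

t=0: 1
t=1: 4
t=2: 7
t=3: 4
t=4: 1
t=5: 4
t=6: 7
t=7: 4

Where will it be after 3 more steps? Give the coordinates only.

7

The value travels 3 per step and bounces off the walls at 1 and 7.
  step 8: 4 → 1
  step 9: 1 → 4
  step 10: 4 → 7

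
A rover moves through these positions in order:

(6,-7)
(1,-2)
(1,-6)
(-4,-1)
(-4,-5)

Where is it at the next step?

Differencing gives (-5,+5), (+0,-4), (-5,+5), (+0,-4). This is the pattern (-5,+5), (+0,-4) repeated.
step 5: apply (-5,+5) → (-9,0)

(-9,0)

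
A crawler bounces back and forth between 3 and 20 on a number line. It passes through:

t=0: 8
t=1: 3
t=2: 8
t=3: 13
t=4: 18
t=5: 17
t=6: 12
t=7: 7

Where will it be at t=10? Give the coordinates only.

14

The value reflects between 3 and 20, moving 5 per step.
  step 8: 7 → 4
  step 9: 4 → 9
  step 10: 9 → 14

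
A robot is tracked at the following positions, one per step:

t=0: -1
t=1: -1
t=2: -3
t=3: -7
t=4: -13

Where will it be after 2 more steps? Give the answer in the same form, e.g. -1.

-31

First differences are +0, -2, -4, -6; their common second difference is -2 (constant acceleration).
step 5: -13 − 8 → -21
step 6: -21 − 10 → -31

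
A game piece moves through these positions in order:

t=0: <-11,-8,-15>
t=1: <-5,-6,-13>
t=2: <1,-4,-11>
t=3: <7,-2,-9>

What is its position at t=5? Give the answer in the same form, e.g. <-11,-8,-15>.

The position changes by <+6,+2,+2> every step.
step 4: <7,-2,-9> + <+6,+2,+2> → <13,0,-7>
step 5: <13,0,-7> + <+6,+2,+2> → <19,2,-5>

<19,2,-5>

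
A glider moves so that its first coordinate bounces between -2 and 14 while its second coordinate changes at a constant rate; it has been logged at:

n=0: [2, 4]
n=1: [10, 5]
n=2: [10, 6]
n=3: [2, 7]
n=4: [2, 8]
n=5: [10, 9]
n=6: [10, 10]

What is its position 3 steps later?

The first coordinate travels 8 per step and bounces off the walls at -2 and 14.
  step 7: 10 → 2
  step 8: 2 → 2
  step 9: 2 → 10
The second coordinate changes by +1 each step: at step 9 it is 13.

[10, 13]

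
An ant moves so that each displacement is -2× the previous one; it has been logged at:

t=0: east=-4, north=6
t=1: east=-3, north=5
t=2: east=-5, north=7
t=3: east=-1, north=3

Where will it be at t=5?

Step-to-step displacements: (+1, -1), (-2, +2), (+4, -4); each is -2× the previous.
step 4: east=-1, north=3 + (-8, +8) → east=-9, north=11
step 5: east=-9, north=11 + (+16, -16) → east=7, north=-5

east=7, north=-5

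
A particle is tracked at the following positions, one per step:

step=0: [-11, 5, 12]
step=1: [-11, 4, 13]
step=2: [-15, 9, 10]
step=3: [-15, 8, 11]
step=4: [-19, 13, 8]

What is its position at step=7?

[-23, 16, 7]

The moves between consecutive positions are [+0, -1, +1], [-4, +5, -3], [+0, -1, +1], [-4, +5, -3]; they repeat the 2-cycle [[+0, -1, +1], [-4, +5, -3]].
step 5: apply [+0, -1, +1] → [-19, 12, 9]
step 6: apply [-4, +5, -3] → [-23, 17, 6]
step 7: apply [+0, -1, +1] → [-23, 16, 7]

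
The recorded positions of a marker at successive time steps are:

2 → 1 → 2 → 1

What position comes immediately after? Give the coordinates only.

The jumps are -1, +1, -1 — a geometric progression with ratio -1.
step 4: 1 + 1 → 2

2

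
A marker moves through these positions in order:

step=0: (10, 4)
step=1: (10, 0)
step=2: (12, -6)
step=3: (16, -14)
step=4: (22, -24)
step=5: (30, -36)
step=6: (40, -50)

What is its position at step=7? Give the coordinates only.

(52, -66)

Successive displacements: (+0, -4), (+2, -6), (+4, -8), (+6, -10), (+8, -12), (+10, -14) — each changes by (+2, -2).
step 7: (40, -50) + (+12, -16) → (52, -66)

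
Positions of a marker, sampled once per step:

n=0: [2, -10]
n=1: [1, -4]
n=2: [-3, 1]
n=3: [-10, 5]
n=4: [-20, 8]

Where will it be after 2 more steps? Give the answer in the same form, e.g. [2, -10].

[-49, 11]

Successive displacements: [-1, +6], [-4, +5], [-7, +4], [-10, +3] — each changes by [-3, -1].
step 5: [-20, 8] + [-13, +2] → [-33, 10]
step 6: [-33, 10] + [-16, +1] → [-49, 11]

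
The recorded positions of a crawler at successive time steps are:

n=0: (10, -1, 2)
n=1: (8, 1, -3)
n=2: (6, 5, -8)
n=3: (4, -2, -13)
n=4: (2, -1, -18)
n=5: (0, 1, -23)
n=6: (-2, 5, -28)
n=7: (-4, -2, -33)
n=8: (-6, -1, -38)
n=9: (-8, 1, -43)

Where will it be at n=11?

The first coordinate changes by -2 each step, so at step 11 it is 10 + 11·(-2) = -12.
The second coordinate repeats the cycle [-1, 1, 5, -2] with period 4; step 11 mod 4 = 3, giving -2.
The third coordinate changes by -5 each step, so at step 11 it is 2 + 11·(-5) = -53.

(-12, -2, -53)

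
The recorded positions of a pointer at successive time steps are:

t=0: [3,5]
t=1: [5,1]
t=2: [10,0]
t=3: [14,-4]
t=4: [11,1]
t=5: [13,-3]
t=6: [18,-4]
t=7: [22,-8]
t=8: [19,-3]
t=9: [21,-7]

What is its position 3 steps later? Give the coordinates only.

[27,-7]

The moves between consecutive positions are [+2,-4], [+5,-1], [+4,-4], [-3,+5], [+2,-4], [+5,-1], [+4,-4], [-3,+5], [+2,-4]; they repeat the 4-cycle [[+2,-4], [+5,-1], [+4,-4], [-3,+5]].
step 10: apply [+5,-1] → [26,-8]
step 11: apply [+4,-4] → [30,-12]
step 12: apply [-3,+5] → [27,-7]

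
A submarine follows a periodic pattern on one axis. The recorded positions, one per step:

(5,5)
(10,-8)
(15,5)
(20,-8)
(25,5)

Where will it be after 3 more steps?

The first coordinate changes by +5 each step, so at step 7 it is 5 + 7·(5) = 40.
The second coordinate repeats the cycle [5, -8] with period 2; step 7 mod 2 = 1, giving -8.

(40,-8)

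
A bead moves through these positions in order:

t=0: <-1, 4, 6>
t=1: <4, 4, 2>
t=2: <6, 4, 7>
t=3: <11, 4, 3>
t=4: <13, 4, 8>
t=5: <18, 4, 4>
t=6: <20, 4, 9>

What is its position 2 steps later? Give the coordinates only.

<27, 4, 10>

The moves between consecutive positions are <+5, +0, -4>, <+2, +0, +5>, <+5, +0, -4>, <+2, +0, +5>, <+5, +0, -4>, <+2, +0, +5>; they repeat the 2-cycle [<+5, +0, -4>, <+2, +0, +5>].
step 7: apply <+5, +0, -4> → <25, 4, 5>
step 8: apply <+2, +0, +5> → <27, 4, 10>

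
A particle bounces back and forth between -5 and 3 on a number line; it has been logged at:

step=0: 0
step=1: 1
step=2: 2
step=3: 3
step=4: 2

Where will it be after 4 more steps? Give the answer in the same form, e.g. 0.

The value reflects between -5 and 3, moving 1 per step.
  step 5: 2 → 1
  step 6: 1 → 0
  step 7: 0 → -1
  step 8: -1 → -2

-2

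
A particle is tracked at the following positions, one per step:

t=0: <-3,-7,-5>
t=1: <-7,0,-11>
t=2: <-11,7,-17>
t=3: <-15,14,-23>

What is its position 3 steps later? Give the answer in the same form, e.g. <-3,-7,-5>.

The position changes by <-4,+7,-6> every step.
step 4: <-15,14,-23> + <-4,+7,-6> → <-19,21,-29>
step 5: <-19,21,-29> + <-4,+7,-6> → <-23,28,-35>
step 6: <-23,28,-35> + <-4,+7,-6> → <-27,35,-41>

<-27,35,-41>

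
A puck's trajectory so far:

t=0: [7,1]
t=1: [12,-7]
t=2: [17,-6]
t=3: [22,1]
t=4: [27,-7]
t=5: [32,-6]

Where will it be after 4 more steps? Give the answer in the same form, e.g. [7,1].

[52,1]

First: linear, +5 per step → 52 at step 9.
Second: cycles through 1, -7, -6 every 3 steps. Step 9 lands at position 0 of the cycle → 1.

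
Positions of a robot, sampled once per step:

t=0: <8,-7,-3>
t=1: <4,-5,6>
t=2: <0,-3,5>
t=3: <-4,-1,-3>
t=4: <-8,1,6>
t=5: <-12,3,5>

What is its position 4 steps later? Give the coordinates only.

<-28,11,-3>

The first coordinate changes by -4 each step, so at step 9 it is 8 + 9·(-4) = -28.
The second coordinate changes by +2 each step, so at step 9 it is -7 + 9·(2) = 11.
The third coordinate repeats the cycle [-3, 6, 5] with period 3; step 9 mod 3 = 0, giving -3.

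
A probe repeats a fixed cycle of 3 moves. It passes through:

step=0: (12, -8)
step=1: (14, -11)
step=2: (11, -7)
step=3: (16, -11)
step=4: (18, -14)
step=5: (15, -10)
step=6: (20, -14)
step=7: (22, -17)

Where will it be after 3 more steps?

The moves between consecutive positions are (+2, -3), (-3, +4), (+5, -4), (+2, -3), (-3, +4), (+5, -4), (+2, -3); they repeat the 3-cycle [(+2, -3), (-3, +4), (+5, -4)].
step 8: apply (-3, +4) → (19, -13)
step 9: apply (+5, -4) → (24, -17)
step 10: apply (+2, -3) → (26, -20)

(26, -20)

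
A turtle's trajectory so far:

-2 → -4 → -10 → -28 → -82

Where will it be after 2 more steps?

-730

The jumps are -2, -6, -18, -54 — a geometric progression with ratio 3.
step 5: -82 − 162 → -244
step 6: -244 − 486 → -730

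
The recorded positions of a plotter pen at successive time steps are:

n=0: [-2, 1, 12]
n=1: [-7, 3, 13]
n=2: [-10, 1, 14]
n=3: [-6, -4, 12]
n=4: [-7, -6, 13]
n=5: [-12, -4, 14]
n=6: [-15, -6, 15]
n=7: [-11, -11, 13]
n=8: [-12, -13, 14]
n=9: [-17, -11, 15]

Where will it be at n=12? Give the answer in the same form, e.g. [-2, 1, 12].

[-17, -20, 15]

Differencing gives [-5, +2, +1], [-3, -2, +1], [+4, -5, -2], [-1, -2, +1], [-5, +2, +1], [-3, -2, +1], [+4, -5, -2], [-1, -2, +1], [-5, +2, +1]. This is the pattern [-5, +2, +1], [-3, -2, +1], [+4, -5, -2], [-1, -2, +1] repeated.
step 10: apply [-3, -2, +1] → [-20, -13, 16]
step 11: apply [+4, -5, -2] → [-16, -18, 14]
step 12: apply [-1, -2, +1] → [-17, -20, 15]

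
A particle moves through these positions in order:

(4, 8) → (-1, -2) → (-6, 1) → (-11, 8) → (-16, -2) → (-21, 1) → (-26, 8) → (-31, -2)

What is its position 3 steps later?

(-46, -2)

The first coordinate changes by -5 each step, so at step 10 it is 4 + 10·(-5) = -46.
The second coordinate repeats the cycle [8, -2, 1] with period 3; step 10 mod 3 = 1, giving -2.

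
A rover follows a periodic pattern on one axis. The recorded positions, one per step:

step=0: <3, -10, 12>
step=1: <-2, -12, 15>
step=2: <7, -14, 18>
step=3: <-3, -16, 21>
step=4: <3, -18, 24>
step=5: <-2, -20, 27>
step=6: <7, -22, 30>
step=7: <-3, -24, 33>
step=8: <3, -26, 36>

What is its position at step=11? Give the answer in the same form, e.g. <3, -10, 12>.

The first coordinate repeats the cycle [3, -2, 7, -3] with period 4; step 11 mod 4 = 3, giving -3.
The second coordinate changes by -2 each step, so at step 11 it is -10 + 11·(-2) = -32.
The third coordinate changes by +3 each step, so at step 11 it is 12 + 11·(3) = 45.

<-3, -32, 45>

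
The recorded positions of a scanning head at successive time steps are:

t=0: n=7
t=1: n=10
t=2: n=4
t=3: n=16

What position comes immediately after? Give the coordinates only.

n=-8

Consecutive displacements +3, -6, +12 scale by a factor of -2 each step.
step 4: 16 − 24 → n=-8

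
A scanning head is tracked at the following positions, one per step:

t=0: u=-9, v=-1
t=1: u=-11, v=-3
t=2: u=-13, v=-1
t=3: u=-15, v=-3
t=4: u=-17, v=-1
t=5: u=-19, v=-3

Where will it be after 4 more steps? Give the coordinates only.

u=-27, v=-3

U: linear, -2 per step → -27 at step 9.
V: cycles through -1, -3 every 2 steps. Step 9 lands at position 1 of the cycle → -3.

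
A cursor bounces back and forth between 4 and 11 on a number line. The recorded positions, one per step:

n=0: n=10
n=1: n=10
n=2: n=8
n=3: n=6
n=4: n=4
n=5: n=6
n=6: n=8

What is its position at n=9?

n=8

The value reflects between 4 and 11, moving 2 per step.
  step 7: 8 → 10
  step 8: 10 → 10
  step 9: 10 → 8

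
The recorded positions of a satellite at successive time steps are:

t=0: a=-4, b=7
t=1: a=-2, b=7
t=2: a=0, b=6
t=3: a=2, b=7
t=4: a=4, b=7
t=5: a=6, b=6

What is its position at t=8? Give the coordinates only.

a=12, b=6

The a coordinate changes by +2 each step, so at step 8 it is -4 + 8·(2) = 12.
The b coordinate repeats the cycle [7, 7, 6] with period 3; step 8 mod 3 = 2, giving 6.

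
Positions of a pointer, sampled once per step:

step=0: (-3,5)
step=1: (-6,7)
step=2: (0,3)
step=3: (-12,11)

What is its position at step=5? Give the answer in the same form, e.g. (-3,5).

The jumps are (-3,+2), (+6,-4), (-12,+8) — a geometric progression with ratio -2.
step 4: (-12,11) + (+24,-16) → (12,-5)
step 5: (12,-5) + (-48,+32) → (-36,27)

(-36,27)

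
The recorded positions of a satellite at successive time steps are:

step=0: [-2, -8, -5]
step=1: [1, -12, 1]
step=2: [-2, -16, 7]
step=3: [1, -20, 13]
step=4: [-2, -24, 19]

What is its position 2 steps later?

First: cycles through -2, 1 every 2 steps. Step 6 lands at position 0 of the cycle → -2.
Second: linear, -4 per step → -32 at step 6.
Third: linear, +6 per step → 31 at step 6.

[-2, -32, 31]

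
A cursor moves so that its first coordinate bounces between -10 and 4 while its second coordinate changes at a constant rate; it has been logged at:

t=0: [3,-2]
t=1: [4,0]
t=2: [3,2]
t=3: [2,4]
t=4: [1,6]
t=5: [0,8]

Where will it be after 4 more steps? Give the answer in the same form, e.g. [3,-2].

[-4,16]

The first coordinate travels 1 per step and bounces off the walls at -10 and 4.
  step 6: 0 → -1
  step 7: -1 → -2
  step 8: -2 → -3
  step 9: -3 → -4
The second coordinate changes by +2 each step: at step 9 it is 16.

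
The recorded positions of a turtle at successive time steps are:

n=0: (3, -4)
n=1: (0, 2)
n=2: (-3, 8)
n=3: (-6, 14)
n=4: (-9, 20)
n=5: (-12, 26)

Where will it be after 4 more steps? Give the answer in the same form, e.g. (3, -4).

The position changes by (-3, +6) every step.
step 6: (-12, 26) + (-3, +6) → (-15, 32)
step 7: (-15, 32) + (-3, +6) → (-18, 38)
step 8: (-18, 38) + (-3, +6) → (-21, 44)
step 9: (-21, 44) + (-3, +6) → (-24, 50)

(-24, 50)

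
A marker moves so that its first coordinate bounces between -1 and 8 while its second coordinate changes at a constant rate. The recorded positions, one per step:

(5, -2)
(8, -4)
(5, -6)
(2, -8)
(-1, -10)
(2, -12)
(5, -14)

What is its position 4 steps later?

(-1, -22)

The first coordinate travels 3 per step and bounces off the walls at -1 and 8.
  step 7: 5 → 8
  step 8: 8 → 5
  step 9: 5 → 2
  step 10: 2 → -1
The second coordinate changes by -2 each step: at step 10 it is -22.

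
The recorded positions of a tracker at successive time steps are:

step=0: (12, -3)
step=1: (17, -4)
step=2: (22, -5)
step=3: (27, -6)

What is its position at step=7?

(47, -10)

The position changes by (+5, -1) every step.
step 4: (27, -6) + (+5, -1) → (32, -7)
step 5: (32, -7) + (+5, -1) → (37, -8)
step 6: (37, -8) + (+5, -1) → (42, -9)
step 7: (42, -9) + (+5, -1) → (47, -10)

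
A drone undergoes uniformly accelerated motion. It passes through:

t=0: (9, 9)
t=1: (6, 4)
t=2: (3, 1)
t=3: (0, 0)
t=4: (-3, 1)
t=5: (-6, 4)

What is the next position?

(-9, 9)

First differences are (-3, -5), (-3, -3), (-3, -1), (-3, +1), (-3, +3); their common second difference is (+0, +2) (constant acceleration).
step 6: (-6, 4) + (-3, +5) → (-9, 9)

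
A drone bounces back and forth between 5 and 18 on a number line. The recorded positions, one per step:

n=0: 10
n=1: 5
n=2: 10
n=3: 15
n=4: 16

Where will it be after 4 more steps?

The value travels 5 per step and bounces off the walls at 5 and 18.
  step 5: 16 → 11
  step 6: 11 → 6
  step 7: 6 → 9
  step 8: 9 → 14

14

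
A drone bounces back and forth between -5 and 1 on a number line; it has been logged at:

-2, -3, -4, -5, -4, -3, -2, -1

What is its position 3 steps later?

0

The value reflects between -5 and 1, moving 1 per step.
  step 8: -1 → 0
  step 9: 0 → 1
  step 10: 1 → 0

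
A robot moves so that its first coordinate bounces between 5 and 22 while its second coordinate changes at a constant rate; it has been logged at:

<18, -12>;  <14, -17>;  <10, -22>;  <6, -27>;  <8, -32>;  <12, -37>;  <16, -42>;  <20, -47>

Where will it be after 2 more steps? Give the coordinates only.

<16, -57>

The first coordinate travels 4 per step and bounces off the walls at 5 and 22.
  step 8: 20 → 20
  step 9: 20 → 16
The second coordinate changes by -5 each step: at step 9 it is -57.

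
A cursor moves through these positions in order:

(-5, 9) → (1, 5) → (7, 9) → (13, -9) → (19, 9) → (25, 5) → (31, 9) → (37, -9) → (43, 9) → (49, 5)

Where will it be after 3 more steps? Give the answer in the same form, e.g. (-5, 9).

(67, 9)

The first coordinate changes by +6 each step, so at step 12 it is -5 + 12·(6) = 67.
The second coordinate repeats the cycle [9, 5, 9, -9] with period 4; step 12 mod 4 = 0, giving 9.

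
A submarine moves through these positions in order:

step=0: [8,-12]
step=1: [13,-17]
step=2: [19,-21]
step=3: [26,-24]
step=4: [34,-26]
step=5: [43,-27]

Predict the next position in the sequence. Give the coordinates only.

Successive displacements: [+5,-5], [+6,-4], [+7,-3], [+8,-2], [+9,-1] — each changes by [+1,+1].
step 6: [43,-27] + [+10,+0] → [53,-27]

[53,-27]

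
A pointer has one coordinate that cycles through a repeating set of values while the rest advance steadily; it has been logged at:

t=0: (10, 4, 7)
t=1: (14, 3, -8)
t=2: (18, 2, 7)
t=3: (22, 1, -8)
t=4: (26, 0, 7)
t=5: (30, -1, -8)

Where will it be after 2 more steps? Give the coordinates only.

(38, -3, -8)

First: linear, +4 per step → 38 at step 7.
Second: linear, -1 per step → -3 at step 7.
Third: cycles through 7, -8 every 2 steps. Step 7 lands at position 1 of the cycle → -8.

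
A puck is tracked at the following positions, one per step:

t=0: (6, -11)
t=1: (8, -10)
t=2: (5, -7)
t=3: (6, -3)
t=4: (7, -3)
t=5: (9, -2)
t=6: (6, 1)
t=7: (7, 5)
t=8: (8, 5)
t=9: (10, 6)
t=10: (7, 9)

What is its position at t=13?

(11, 14)

Differencing gives (+2, +1), (-3, +3), (+1, +4), (+1, +0), (+2, +1), (-3, +3), (+1, +4), (+1, +0), (+2, +1), (-3, +3). This is the pattern (+2, +1), (-3, +3), (+1, +4), (+1, +0) repeated.
step 11: apply (+1, +4) → (8, 13)
step 12: apply (+1, +0) → (9, 13)
step 13: apply (+2, +1) → (11, 14)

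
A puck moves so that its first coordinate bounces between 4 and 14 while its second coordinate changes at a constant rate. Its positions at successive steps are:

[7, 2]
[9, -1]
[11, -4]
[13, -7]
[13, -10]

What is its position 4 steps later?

[5, -22]

The first coordinate reflects between 4 and 14, moving 2 per step.
  step 5: 13 → 11
  step 6: 11 → 9
  step 7: 9 → 7
  step 8: 7 → 5
The second coordinate changes by -3 each step: at step 8 it is -22.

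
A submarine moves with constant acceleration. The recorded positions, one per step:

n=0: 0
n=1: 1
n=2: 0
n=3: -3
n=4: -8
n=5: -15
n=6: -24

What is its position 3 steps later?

-63

Successive displacements: +1, -1, -3, -5, -7, -9 — each changes by -2.
step 7: -24 − 11 → -35
step 8: -35 − 13 → -48
step 9: -48 − 15 → -63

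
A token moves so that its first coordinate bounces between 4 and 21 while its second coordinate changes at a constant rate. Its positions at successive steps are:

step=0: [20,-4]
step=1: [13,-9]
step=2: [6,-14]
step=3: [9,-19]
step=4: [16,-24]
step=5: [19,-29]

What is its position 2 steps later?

[5,-39]

The first coordinate reflects between 4 and 21, moving 7 per step.
  step 6: 19 → 12
  step 7: 12 → 5
The second coordinate changes by -5 each step: at step 7 it is -39.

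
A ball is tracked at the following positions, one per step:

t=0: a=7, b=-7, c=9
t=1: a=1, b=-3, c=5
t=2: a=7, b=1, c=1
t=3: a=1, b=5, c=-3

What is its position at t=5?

A: cycles through 7, 1 every 2 steps. Step 5 lands at position 1 of the cycle → 1.
B: linear, +4 per step → 13 at step 5.
C: linear, -4 per step → -11 at step 5.

a=1, b=13, c=-11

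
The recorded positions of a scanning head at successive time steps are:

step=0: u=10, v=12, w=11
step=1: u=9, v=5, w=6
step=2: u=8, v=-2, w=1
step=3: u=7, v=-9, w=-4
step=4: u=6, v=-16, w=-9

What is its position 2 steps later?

Each step adds (-1, -7, -5) to the position.
step 5: u=6, v=-16, w=-9 + (-1, -7, -5) → u=5, v=-23, w=-14
step 6: u=5, v=-23, w=-14 + (-1, -7, -5) → u=4, v=-30, w=-19

u=4, v=-30, w=-19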